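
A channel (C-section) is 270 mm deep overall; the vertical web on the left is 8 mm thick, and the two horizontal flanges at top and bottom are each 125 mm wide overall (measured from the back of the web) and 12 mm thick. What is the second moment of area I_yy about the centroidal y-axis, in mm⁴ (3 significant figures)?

Break the section into simple shapes (no overlaps), measuring from the bottom-left corner of the bounding box.
Web: 8 × 270, A = 2 160 mm², x = 4 mm, Ī = 11 520 mm⁴.
Top flange (beyond web): 117 × 12, A = 1 404 mm², x = 66.5 mm, Ī = 1 601 613 mm⁴.
Bottom flange (beyond web): 117 × 12, A = 1 404 mm², x = 66.5 mm, Ī = 1 601 613 mm⁴.
Centroid: x̄ = ΣA·x / ΣA = 39.326 mm.
Transfer each piece to the centroidal y-axis using Ī + A·d² with d = x − 39.326:
  web: d = -35.326 mm → contributes +2 707 054 mm⁴
  top flange (beyond web): d = 27.174 mm → contributes +2 638 357 mm⁴
  bottom flange (beyond web): d = 27.174 mm → contributes +2 638 357 mm⁴
Total I = 7 983 768 mm⁴.

I_yy ≈ 7.98 × 10⁶ mm⁴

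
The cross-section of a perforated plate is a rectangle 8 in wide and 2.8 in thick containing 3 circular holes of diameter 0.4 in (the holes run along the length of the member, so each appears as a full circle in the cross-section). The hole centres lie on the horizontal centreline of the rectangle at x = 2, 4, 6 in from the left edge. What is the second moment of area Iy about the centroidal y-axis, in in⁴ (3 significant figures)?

Iy ≈ 118 in⁴

Break the section into simple shapes (no overlaps), measuring from the bottom-left corner of the bounding box.
Plate: 8 × 2.8, A = 22.4 in², x = 4 in, Ī = 119.47 in⁴.
Hole 1 (subtracted): ⌀0.4, A = 0.12566 in², x = 2 in, Ī = 0.0012566 in⁴.
Hole 2 (subtracted): ⌀0.4, A = 0.12566 in², x = 4 in, Ī = 0.0012566 in⁴.
Hole 3 (subtracted): ⌀0.4, A = 0.12566 in², x = 6 in, Ī = 0.0012566 in⁴.
By symmetry the centroid is at mid-width, x̄ = 4 in.
Transfer each piece to the centroidal y-axis using Ī + A·d² with d = x − 4:
  plate: d = 0 in → contributes +119.47 in⁴
  hole 1: d = -2 in → contributes −0.50391 in⁴
  hole 2: d = 0 in → contributes −0.0012566 in⁴
  hole 3: d = 2 in → contributes −0.50391 in⁴
Total I = 118.46 in⁴.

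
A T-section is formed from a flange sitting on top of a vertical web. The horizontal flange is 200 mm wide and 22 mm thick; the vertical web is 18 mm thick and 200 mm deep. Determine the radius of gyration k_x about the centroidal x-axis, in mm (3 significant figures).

k_x ≈ 67.6 mm

Decompose the section into non-overlapping parts with the origin at the bottom-left of its bounding rectangle.
Flange: 200 × 22, A = 4 400 mm², y = 211 mm, Ī = 177 467 mm⁴.
Web: 18 × 200, A = 3 600 mm², y = 100 mm, Ī = 12 000 000 mm⁴.
Centroid: ȳ = ΣA·y / ΣA = 161.05 mm.
Transfer each piece to the centroidal x-axis using Ī + A·d² with d = y − 161.05:
  flange: d = 49.95 mm → contributes +11 155 478 mm⁴
  web: d = -61.05 mm → contributes +25 417 569 mm⁴
Total I = 36 573 047 mm⁴.
Radius of gyration: k = √(I/A) = √(36 573 047 / 8 000) = 67.614 mm.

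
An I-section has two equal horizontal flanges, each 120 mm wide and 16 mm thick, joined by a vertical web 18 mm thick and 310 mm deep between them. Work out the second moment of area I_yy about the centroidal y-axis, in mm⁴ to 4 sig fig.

Split into non-overlapping primitives; take the origin at the lower-left of the bounding box.
Bottom flange: 120 × 16, A = 1 920 mm², x = 60 mm, Ī = 2 304 000 mm⁴.
Web: 18 × 310, A = 5 580 mm², x = 60 mm, Ī = 150 660 mm⁴.
Top flange: 120 × 16, A = 1 920 mm², x = 60 mm, Ī = 2 304 000 mm⁴.
By symmetry the centroid is at mid-width, x̄ = 60 mm.
All pieces are centred on the centroidal y-axis, so I = ΣĪ = 4 758 660 mm⁴.

I_yy ≈ 4.759 × 10⁶ mm⁴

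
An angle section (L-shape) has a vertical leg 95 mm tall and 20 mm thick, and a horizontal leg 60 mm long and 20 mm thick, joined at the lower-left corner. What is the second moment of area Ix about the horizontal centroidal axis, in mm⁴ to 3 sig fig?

Ix ≈ 2.25 × 10⁶ mm⁴

Treat the section as a set of non-overlapping primitives; coordinates are from the bounding-box lower-left.
Vertical leg: 20 × 95, A = 1 900 mm², y = 47.5 mm, Ī = 1 428 958 mm⁴.
Horizontal leg (remainder): 40 × 20, A = 800 mm², y = 10 mm, Ī = 26 667 mm⁴.
Centroid: ȳ = ΣA·y / ΣA = 36.389 mm.
Transfer each piece to the horizontal centroidal axis using Ī + A·d² with d = y − 36.389:
  vertical leg: d = 11.111 mm → contributes +1 663 526 mm⁴
  horizontal leg (remainder): d = -26.389 mm → contributes +583 765 mm⁴
Total I = 2 247 292 mm⁴.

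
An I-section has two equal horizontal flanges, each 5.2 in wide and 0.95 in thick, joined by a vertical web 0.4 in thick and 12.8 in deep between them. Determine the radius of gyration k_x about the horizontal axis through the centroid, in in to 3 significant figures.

Split into non-overlapping primitives; take the origin at the lower-left of the bounding box.
Bottom flange: 5.2 × 0.95, A = 4.94 in², y = 0.475 in, Ī = 0.37153 in⁴.
Web: 0.4 × 12.8, A = 5.12 in², y = 7.35 in, Ī = 69.905 in⁴.
Top flange: 5.2 × 0.95, A = 4.94 in², y = 14.225 in, Ī = 0.37153 in⁴.
By symmetry the centroid is at mid-height, ȳ = 7.35 in.
Transfer each piece to the horizontal axis through the centroid using Ī + A·d² with d = y − 7.35:
  bottom flange: d = -6.875 in → contributes +233.86 in⁴
  web: d = 0 in → contributes +69.905 in⁴
  top flange: d = 6.875 in → contributes +233.86 in⁴
Total I = 537.63 in⁴.
Radius of gyration: k = √(I/A) = √(537.63 / 15) = 5.9868 in.

k_x ≈ 5.99 in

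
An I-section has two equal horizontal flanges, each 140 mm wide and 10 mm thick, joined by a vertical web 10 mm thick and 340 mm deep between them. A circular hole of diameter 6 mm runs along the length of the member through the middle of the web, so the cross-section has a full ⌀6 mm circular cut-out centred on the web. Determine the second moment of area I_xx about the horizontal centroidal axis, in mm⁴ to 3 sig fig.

Split into non-overlapping primitives; take the origin at the lower-left of the bounding box.
Bottom flange: 140 × 10, A = 1 400 mm², y = 5 mm, Ī = 11 667 mm⁴.
Web: 10 × 340, A = 3 400 mm², y = 180 mm, Ī = 32 753 333 mm⁴.
Top flange: 140 × 10, A = 1 400 mm², y = 355 mm, Ī = 11 667 mm⁴.
Hole (subtracted): ⌀6, A = 28.274 mm², y = 180 mm, Ī = 63.617 mm⁴.
By symmetry the centroid is at mid-height, ȳ = 180 mm.
Transfer each piece to the horizontal centroidal axis using Ī + A·d² with d = y − 180:
  bottom flange: d = -175 mm → contributes +42 886 667 mm⁴
  web: d = 0 mm → contributes +32 753 333 mm⁴
  top flange: d = 175 mm → contributes +42 886 667 mm⁴
  hole: d = 0 mm → contributes −63.617 mm⁴
Total I = 118 526 603 mm⁴.

I_xx ≈ 1.19 × 10⁸ mm⁴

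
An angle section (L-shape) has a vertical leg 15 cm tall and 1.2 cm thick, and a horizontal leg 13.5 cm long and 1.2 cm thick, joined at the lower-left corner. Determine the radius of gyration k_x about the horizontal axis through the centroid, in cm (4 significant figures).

k_x ≈ 4.706 cm

Treat the section as a set of non-overlapping primitives; coordinates are from the bounding-box lower-left.
Vertical leg: 1.2 × 15, A = 18 cm², y = 7.5 cm, Ī = 337.5 cm⁴.
Horizontal leg (remainder): 12.3 × 1.2, A = 14.76 cm², y = 0.6 cm, Ī = 1.7712 cm⁴.
Centroid: ȳ = ΣA·y / ΣA = 4.39121 cm.
Transfer each piece to the horizontal axis through the centroid using Ī + A·d² with d = y − 4.39121:
  vertical leg: d = 3.10879 cm → contributes +511.462 cm⁴
  horizontal leg (remainder): d = -3.79121 cm → contributes +213.921 cm⁴
Total I = 725.383 cm⁴.
Radius of gyration: k = √(I/A) = √(725.383 / 32.76) = 4.70556 cm.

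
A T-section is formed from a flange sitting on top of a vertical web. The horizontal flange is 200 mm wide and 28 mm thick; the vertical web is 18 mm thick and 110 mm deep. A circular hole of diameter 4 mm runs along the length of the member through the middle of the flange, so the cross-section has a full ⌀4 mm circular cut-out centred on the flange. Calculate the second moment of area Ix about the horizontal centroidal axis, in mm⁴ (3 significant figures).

Ix ≈ 9.32 × 10⁶ mm⁴

Decompose the section into non-overlapping parts with the origin at the bottom-left of its bounding rectangle.
Flange: 200 × 28, A = 5 600 mm², y = 124 mm, Ī = 365 867 mm⁴.
Web: 18 × 110, A = 1 980 mm², y = 55 mm, Ī = 1 996 500 mm⁴.
Hole (subtracted): ⌀4, A = 12.566 mm², y = 124 mm, Ī = 12.566 mm⁴.
Centroid: ȳ = ΣA·y / ΣA = 105.95 mm.
Transfer each piece to the horizontal centroidal axis using Ī + A·d² with d = y − 105.95:
  flange: d = 18.054 mm → contributes +2 191 104 mm⁴
  web: d = -50.946 mm → contributes +7 135 645 mm⁴
  hole: d = 18.054 mm → contributes −4108.4 mm⁴
Total I = 9 322 641 mm⁴.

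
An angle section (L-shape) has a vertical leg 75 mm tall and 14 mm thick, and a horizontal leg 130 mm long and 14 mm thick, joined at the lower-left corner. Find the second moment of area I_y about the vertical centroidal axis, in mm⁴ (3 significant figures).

I_y ≈ 4.53 × 10⁶ mm⁴

Decompose the section into non-overlapping parts with the origin at the bottom-left of its bounding rectangle.
Vertical leg: 14 × 75, A = 1 050 mm², x = 7 mm, Ī = 17 150 mm⁴.
Horizontal leg (remainder): 116 × 14, A = 1 624 mm², x = 72 mm, Ī = 1 821 045 mm⁴.
Centroid: x̄ = ΣA·x / ΣA = 46.476 mm.
Transfer each piece to the vertical centroidal axis using Ī + A·d² with d = x − 46.476:
  vertical leg: d = -39.476 mm → contributes +1 653 459 mm⁴
  horizontal leg (remainder): d = 25.524 mm → contributes +2 879 004 mm⁴
Total I = 4 532 462 mm⁴.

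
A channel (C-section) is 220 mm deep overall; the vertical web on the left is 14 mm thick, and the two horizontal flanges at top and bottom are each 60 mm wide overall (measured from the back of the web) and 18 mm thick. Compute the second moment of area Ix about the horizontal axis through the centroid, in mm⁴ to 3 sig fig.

Ix ≈ 2.94 × 10⁷ mm⁴

Break the section into simple shapes (no overlaps), measuring from the bottom-left corner of the bounding box.
Web: 14 × 220, A = 3 080 mm², y = 110 mm, Ī = 12 422 667 mm⁴.
Top flange (beyond web): 46 × 18, A = 828 mm², y = 211 mm, Ī = 22 356 mm⁴.
Bottom flange (beyond web): 46 × 18, A = 828 mm², y = 9 mm, Ī = 22 356 mm⁴.
By symmetry the centroid is at mid-height, ȳ = 110 mm.
Transfer each piece to the horizontal axis through the centroid using Ī + A·d² with d = y − 110:
  web: d = 0 mm → contributes +12 422 667 mm⁴
  top flange (beyond web): d = 101 mm → contributes +8 468 784 mm⁴
  bottom flange (beyond web): d = -101 mm → contributes +8 468 784 mm⁴
Total I = 29 360 235 mm⁴.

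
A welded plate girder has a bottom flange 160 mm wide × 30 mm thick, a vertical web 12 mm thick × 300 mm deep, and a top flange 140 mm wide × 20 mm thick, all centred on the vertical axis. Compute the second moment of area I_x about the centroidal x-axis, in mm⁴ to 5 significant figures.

Treat the section as a set of non-overlapping primitives; coordinates are from the bounding-box lower-left.
Bottom plate: 160 × 30, A = 4 800 mm², y = 15 mm, Ī = 360 000 mm⁴.
Web plate: 12 × 300, A = 3 600 mm², y = 180 mm, Ī = 27 000 000 mm⁴.
Top plate: 140 × 20, A = 2 800 mm², y = 340 mm, Ī = 93333.33 mm⁴.
Centroid: ȳ = ΣA·y / ΣA = 149.2857 mm.
Transfer each piece to the centroidal x-axis using Ī + A·d² with d = y − 149.2857:
  bottom plate: d = -134.2857 mm → contributes +86 916 735 mm⁴
  web plate: d = 30.71429 mm → contributes +30 396 122 mm⁴
  top plate: d = 190.7143 mm → contributes +101 934 762 mm⁴
Total I = 219 247 619 mm⁴.

I_x ≈ 2.1925 × 10⁸ mm⁴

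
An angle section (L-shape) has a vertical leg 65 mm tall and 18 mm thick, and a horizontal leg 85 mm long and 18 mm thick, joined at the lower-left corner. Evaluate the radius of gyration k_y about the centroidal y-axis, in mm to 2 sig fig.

k_y ≈ 26 mm

Break the section into simple shapes (no overlaps), measuring from the bottom-left corner of the bounding box.
Vertical leg: 18 × 65, A = 1 170 mm², x = 9 mm, Ī = 31 590 mm⁴.
Horizontal leg (remainder): 67 × 18, A = 1 206 mm², x = 51.5 mm, Ī = 451 145 mm⁴.
Centroid: x̄ = ΣA·x / ΣA = 30.57 mm.
Transfer each piece to the centroidal y-axis using Ī + A·d² with d = x − 30.57:
  vertical leg: d = -21.57 mm → contributes +576 049 mm⁴
  horizontal leg (remainder): d = 20.93 mm → contributes +979 351 mm⁴
Total I = 1 555 401 mm⁴.
Radius of gyration: k = √(I/A) = √(1 555 401 / 2 376) = 25.59 mm.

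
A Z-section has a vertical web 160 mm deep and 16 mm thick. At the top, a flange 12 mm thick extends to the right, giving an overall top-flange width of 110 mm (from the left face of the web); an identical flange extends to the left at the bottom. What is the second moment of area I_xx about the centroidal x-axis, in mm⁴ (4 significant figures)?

I_xx ≈ 1.784 × 10⁷ mm⁴

Break the section into simple shapes (no overlaps), measuring from the bottom-left corner of the bounding box.
Web: 16 × 160, A = 2 560 mm², y = 80 mm, Ī = 5 461 333 mm⁴.
Top flange (beyond web): 94 × 12, A = 1 128 mm², y = 154 mm, Ī = 13 536 mm⁴.
Bottom flange (beyond web): 94 × 12, A = 1 128 mm², y = 6 mm, Ī = 13 536 mm⁴.
Centroid: ȳ = ΣA·y / ΣA = 80 mm.
Transfer each piece to the centroidal x-axis using Ī + A·d² with d = y − 80:
  web: d = 0 mm → contributes +5 461 333 mm⁴
  top flange (beyond web): d = 74 mm → contributes +6 190 464 mm⁴
  bottom flange (beyond web): d = -74 mm → contributes +6 190 464 mm⁴
Total I = 17 842 261 mm⁴.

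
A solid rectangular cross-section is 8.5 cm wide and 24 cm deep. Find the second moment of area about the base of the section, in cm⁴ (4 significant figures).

I_base ≈ 3.917 × 10⁴ cm⁴

The section: 8.5 × 24, A = 204 cm², y = 12 cm, Ī = 9 792 cm⁴.
Transfer it to the base of the section using Ī + A·d² with d = y − 0:
  the section: d = 12 cm → contributes +39 168 cm⁴
Total I = 39 168 cm⁴.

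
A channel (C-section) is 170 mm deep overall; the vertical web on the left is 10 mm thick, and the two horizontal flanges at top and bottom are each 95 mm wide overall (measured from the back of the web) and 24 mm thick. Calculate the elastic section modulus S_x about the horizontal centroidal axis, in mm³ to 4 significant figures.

S_x ≈ 3.063 × 10⁵ mm³

Split into non-overlapping primitives; take the origin at the lower-left of the bounding box.
Web: 10 × 170, A = 1 700 mm², y = 85 mm, Ī = 4 094 167 mm⁴.
Top flange (beyond web): 85 × 24, A = 2 040 mm², y = 158 mm, Ī = 97 920 mm⁴.
Bottom flange (beyond web): 85 × 24, A = 2 040 mm², y = 12 mm, Ī = 97 920 mm⁴.
By symmetry the centroid is at mid-height, ȳ = 85 mm.
Transfer each piece to the horizontal centroidal axis using Ī + A·d² with d = y − 85:
  web: d = 0 mm → contributes +4 094 167 mm⁴
  top flange (beyond web): d = 73 mm → contributes +10 969 080 mm⁴
  bottom flange (beyond web): d = -73 mm → contributes +10 969 080 mm⁴
Total I = 26 032 327 mm⁴.
Extreme fibre distance c = 85 mm; S = I/c = 306 263 mm³.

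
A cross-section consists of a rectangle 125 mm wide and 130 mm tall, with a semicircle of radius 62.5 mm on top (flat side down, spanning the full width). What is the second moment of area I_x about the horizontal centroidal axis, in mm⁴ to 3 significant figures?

Break the section into simple shapes (no overlaps), measuring from the bottom-left corner of the bounding box.
Rectangular body: 125 × 130, A = 16 250 mm², y = 65 mm, Ī = 22 885 417 mm⁴.
Semicircular cap: semicircle r = 62.5, A = 6135.9 mm², y = 156.53 mm, Ī = 1 674 758 mm⁴.
Centroid: ȳ = ΣA·y / ΣA = 90.087 mm.
Transfer each piece to the horizontal centroidal axis using Ī + A·d² with d = y − 90.087:
  rectangular body: d = -25.087 mm → contributes +33 112 469 mm⁴
  semicircular cap: d = 66.439 mm → contributes +28 759 451 mm⁴
Total I = 61 871 920 mm⁴.

I_x ≈ 6.19 × 10⁷ mm⁴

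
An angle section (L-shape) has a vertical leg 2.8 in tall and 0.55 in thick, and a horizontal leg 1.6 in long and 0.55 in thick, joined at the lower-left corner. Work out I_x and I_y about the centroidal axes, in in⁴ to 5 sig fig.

I_x ≈ 1.5523 in⁴, I_y ≈ 0.36068 in⁴

Decompose the section into non-overlapping parts with the origin at the bottom-left of its bounding rectangle.
Vertical leg: 0.55 × 2.8, A = 1.54 in², y = 1.4 in, Ī = 1.006133 in⁴.
Horizontal leg (remainder): 1.05 × 0.55, A = 0.5775 in², y = 0.275 in, Ī = 0.01455781 in⁴.
Centroid: ȳ = ΣA·y / ΣA = 1.093182 in.
Transfer each piece to the centroidal x-axis using Ī + A·d² with d = y − 1.093182:
  vertical leg: d = 0.3068182 in → contributes +1.151105 in⁴
  horizontal leg (remainder): d = -0.8181818 in → contributes +0.4011487 in⁴
Total I = 1.552254 in⁴.
For the y-axis: x̄ = 0.4931818 in.
Repeating about the centroidal y-axis gives I_y = 0.3606786 in⁴.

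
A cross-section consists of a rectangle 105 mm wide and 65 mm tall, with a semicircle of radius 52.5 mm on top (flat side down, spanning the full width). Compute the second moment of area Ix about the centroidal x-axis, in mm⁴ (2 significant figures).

Decompose the section into non-overlapping parts with the origin at the bottom-left of its bounding rectangle.
Rectangular body: 105 × 65, A = 6 825 mm², y = 32.5 mm, Ī = 2 402 969 mm⁴.
Semicircular cap: semicircle r = 52.5, A = 4 330 mm², y = 87.28 mm, Ī = 833 814 mm⁴.
Centroid: ȳ = ΣA·y / ΣA = 53.76 mm.
Transfer each piece to the centroidal x-axis using Ī + A·d² with d = y − 53.76:
  rectangular body: d = -21.26 mm → contributes +5 488 640 mm⁴
  semicircular cap: d = 33.52 mm → contributes +5 698 042 mm⁴
Total I = 11 186 682 mm⁴.

Ix ≈ 1.1 × 10⁷ mm⁴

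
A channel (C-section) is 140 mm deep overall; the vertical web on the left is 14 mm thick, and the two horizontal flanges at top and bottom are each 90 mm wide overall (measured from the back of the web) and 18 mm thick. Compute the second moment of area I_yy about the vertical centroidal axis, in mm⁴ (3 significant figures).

Break the section into simple shapes (no overlaps), measuring from the bottom-left corner of the bounding box.
Web: 14 × 140, A = 1 960 mm², x = 7 mm, Ī = 32 013 mm⁴.
Top flange (beyond web): 76 × 18, A = 1 368 mm², x = 52 mm, Ī = 658 464 mm⁴.
Bottom flange (beyond web): 76 × 18, A = 1 368 mm², x = 52 mm, Ī = 658 464 mm⁴.
Centroid: x̄ = ΣA·x / ΣA = 33.218 mm.
Transfer each piece to the vertical centroidal axis using Ī + A·d² with d = x − 33.218:
  web: d = -26.218 mm → contributes +1 379 291 mm⁴
  top flange (beyond web): d = 18.782 mm → contributes +1 141 042 mm⁴
  bottom flange (beyond web): d = 18.782 mm → contributes +1 141 042 mm⁴
Total I = 3 661 374 mm⁴.

I_yy ≈ 3.66 × 10⁶ mm⁴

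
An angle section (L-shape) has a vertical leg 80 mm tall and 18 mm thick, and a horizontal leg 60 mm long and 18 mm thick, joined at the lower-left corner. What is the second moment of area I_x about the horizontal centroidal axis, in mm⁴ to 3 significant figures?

Treat the section as a set of non-overlapping primitives; coordinates are from the bounding-box lower-left.
Vertical leg: 18 × 80, A = 1 440 mm², y = 40 mm, Ī = 768 000 mm⁴.
Horizontal leg (remainder): 42 × 18, A = 756 mm², y = 9 mm, Ī = 20 412 mm⁴.
Centroid: ȳ = ΣA·y / ΣA = 29.328 mm.
Transfer each piece to the horizontal centroidal axis using Ī + A·d² with d = y − 29.328:
  vertical leg: d = 10.672 mm → contributes +932 008 mm⁴
  horizontal leg (remainder): d = -20.328 mm → contributes +332 808 mm⁴
Total I = 1 264 816 mm⁴.

I_x ≈ 1.26 × 10⁶ mm⁴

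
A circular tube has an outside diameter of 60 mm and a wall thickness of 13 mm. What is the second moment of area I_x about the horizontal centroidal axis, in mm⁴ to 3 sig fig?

I_x ≈ 5.71 × 10⁵ mm⁴

Split into non-overlapping primitives; take the origin at the lower-left of the bounding box.
Outer circle: ⌀60, A = 2827.4 mm², y = 30 mm, Ī = 636 173 mm⁴.
Bore (subtracted): ⌀34, A = 907.92 mm², y = 30 mm, Ī = 65 597 mm⁴.
By symmetry the centroid is at mid-height, ȳ = 30 mm.
All pieces are centred on the horizontal centroidal axis, so I = ΣĪ (holes subtracted) = 570 575 mm⁴.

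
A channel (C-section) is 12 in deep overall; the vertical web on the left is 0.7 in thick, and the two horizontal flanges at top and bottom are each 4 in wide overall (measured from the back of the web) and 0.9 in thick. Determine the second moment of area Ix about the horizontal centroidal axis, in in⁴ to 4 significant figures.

Ix ≈ 284.2 in⁴

Treat the section as a set of non-overlapping primitives; coordinates are from the bounding-box lower-left.
Web: 0.7 × 12, A = 8.4 in², y = 6 in, Ī = 100.8 in⁴.
Top flange (beyond web): 3.3 × 0.9, A = 2.97 in², y = 11.55 in, Ī = 0.200475 in⁴.
Bottom flange (beyond web): 3.3 × 0.9, A = 2.97 in², y = 0.45 in, Ī = 0.200475 in⁴.
By symmetry the centroid is at mid-height, ȳ = 6 in.
Transfer each piece to the horizontal centroidal axis using Ī + A·d² with d = y − 6:
  web: d = 0 in → contributes +100.8 in⁴
  top flange (beyond web): d = 5.55 in → contributes +91.6839 in⁴
  bottom flange (beyond web): d = -5.55 in → contributes +91.6839 in⁴
Total I = 284.168 in⁴.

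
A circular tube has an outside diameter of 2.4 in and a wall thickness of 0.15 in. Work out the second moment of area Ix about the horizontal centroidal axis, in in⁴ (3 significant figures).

Ix ≈ 0.674 in⁴

Decompose the section into non-overlapping parts with the origin at the bottom-left of its bounding rectangle.
Outer circle: ⌀2.4, A = 4.5239 in², y = 1.2 in, Ī = 1.6286 in⁴.
Bore (subtracted): ⌀2.1, A = 3.4636 in², y = 1.2 in, Ī = 0.95466 in⁴.
By symmetry the centroid is at mid-height, ȳ = 1.2 in.
All pieces are centred on the horizontal centroidal axis, so I = ΣĪ (holes subtracted) = 0.67395 in⁴.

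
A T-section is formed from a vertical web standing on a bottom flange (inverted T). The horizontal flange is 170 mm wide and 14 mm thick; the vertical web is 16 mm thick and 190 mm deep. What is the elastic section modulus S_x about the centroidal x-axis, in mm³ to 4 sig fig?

S_x ≈ 1.651 × 10⁵ mm³

Treat the section as a set of non-overlapping primitives; coordinates are from the bounding-box lower-left.
Flange: 170 × 14, A = 2 380 mm², y = 7 mm, Ī = 38873.3 mm⁴.
Web: 16 × 190, A = 3 040 mm², y = 109 mm, Ī = 9 145 333 mm⁴.
Centroid: ȳ = ΣA·y / ΣA = 64.2103 mm.
Transfer each piece to the centroidal x-axis using Ī + A·d² with d = y − 64.2103:
  flange: d = -57.2103 mm → contributes +7 828 666 mm⁴
  web: d = 44.7897 mm → contributes +15 243 921 mm⁴
Total I = 23 072 587 mm⁴.
Extreme fibre distance c = 139.79 mm; S = I/c = 165 052 mm³.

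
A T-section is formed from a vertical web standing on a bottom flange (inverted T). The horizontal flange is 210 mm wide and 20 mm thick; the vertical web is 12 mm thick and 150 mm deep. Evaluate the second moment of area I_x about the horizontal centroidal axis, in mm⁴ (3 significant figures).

I_x ≈ 1.26 × 10⁷ mm⁴

Break the section into simple shapes (no overlaps), measuring from the bottom-left corner of the bounding box.
Flange: 210 × 20, A = 4 200 mm², y = 10 mm, Ī = 140 000 mm⁴.
Web: 12 × 150, A = 1 800 mm², y = 95 mm, Ī = 3 375 000 mm⁴.
Centroid: ȳ = ΣA·y / ΣA = 35.5 mm.
Transfer each piece to the horizontal centroidal axis using Ī + A·d² with d = y − 35.5:
  flange: d = -25.5 mm → contributes +2 871 050 mm⁴
  web: d = 59.5 mm → contributes +9 747 450 mm⁴
Total I = 12 618 500 mm⁴.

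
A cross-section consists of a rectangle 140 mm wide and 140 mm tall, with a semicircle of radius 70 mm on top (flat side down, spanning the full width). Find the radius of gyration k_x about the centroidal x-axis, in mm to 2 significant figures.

Decompose the section into non-overlapping parts with the origin at the bottom-left of its bounding rectangle.
Rectangular body: 140 × 140, A = 19 600 mm², y = 70 mm, Ī = 32 013 333 mm⁴.
Semicircular cap: semicircle r = 70, A = 7 697 mm², y = 169.7 mm, Ī = 2 635 265 mm⁴.
Centroid: ȳ = ΣA·y / ΣA = 98.11 mm.
Transfer each piece to the centroidal x-axis using Ī + A·d² with d = y − 98.11:
  rectangular body: d = -28.11 mm → contributes +47 506 112 mm⁴
  semicircular cap: d = 71.59 mm → contributes +42 087 301 mm⁴
Total I = 89 593 413 mm⁴.
Radius of gyration: k = √(I/A) = √(89 593 413 / 27 297) = 57.29 mm.

k_x ≈ 57 mm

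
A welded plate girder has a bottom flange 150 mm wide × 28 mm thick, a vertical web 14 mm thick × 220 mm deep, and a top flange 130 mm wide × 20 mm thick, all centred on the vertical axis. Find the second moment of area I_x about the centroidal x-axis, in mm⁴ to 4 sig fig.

I_x ≈ 1.104 × 10⁸ mm⁴

Split into non-overlapping primitives; take the origin at the lower-left of the bounding box.
Bottom plate: 150 × 28, A = 4 200 mm², y = 14 mm, Ī = 274 400 mm⁴.
Web plate: 14 × 220, A = 3 080 mm², y = 138 mm, Ī = 12 422 667 mm⁴.
Top plate: 130 × 20, A = 2 600 mm², y = 258 mm, Ī = 86666.7 mm⁴.
Centroid: ȳ = ΣA·y / ΣA = 116.866 mm.
Transfer each piece to the centroidal x-axis using Ī + A·d² with d = y − 116.866:
  bottom plate: d = -102.866 mm → contributes +44 716 681 mm⁴
  web plate: d = 21.1336 mm → contributes +13 798 285 mm⁴
  top plate: d = 141.134 mm → contributes +51 875 271 mm⁴
Total I = 110 390 237 mm⁴.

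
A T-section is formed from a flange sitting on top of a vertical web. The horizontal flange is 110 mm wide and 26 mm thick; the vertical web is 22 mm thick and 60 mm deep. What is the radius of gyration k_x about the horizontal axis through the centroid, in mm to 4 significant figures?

k_x ≈ 23.08 mm

Treat the section as a set of non-overlapping primitives; coordinates are from the bounding-box lower-left.
Flange: 110 × 26, A = 2 860 mm², y = 73 mm, Ī = 161 113 mm⁴.
Web: 22 × 60, A = 1 320 mm², y = 30 mm, Ī = 396 000 mm⁴.
Centroid: ȳ = ΣA·y / ΣA = 59.4211 mm.
Transfer each piece to the horizontal axis through the centroid using Ī + A·d² with d = y − 59.4211:
  flange: d = 13.5789 mm → contributes +688 462 mm⁴
  web: d = -29.4211 mm → contributes +1 538 590 mm⁴
Total I = 2 227 052 mm⁴.
Radius of gyration: k = √(I/A) = √(2 227 052 / 4 180) = 23.0822 mm.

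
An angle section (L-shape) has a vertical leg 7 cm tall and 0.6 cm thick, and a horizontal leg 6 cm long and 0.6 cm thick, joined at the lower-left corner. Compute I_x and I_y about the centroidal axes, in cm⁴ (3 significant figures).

I_x ≈ 36.0 cm⁴, I_y ≈ 24.5 cm⁴

Treat the section as a set of non-overlapping primitives; coordinates are from the bounding-box lower-left.
Vertical leg: 0.6 × 7, A = 4.2 cm², y = 3.5 cm, Ī = 17.15 cm⁴.
Horizontal leg (remainder): 5.4 × 0.6, A = 3.24 cm², y = 0.3 cm, Ī = 0.0972 cm⁴.
Centroid: ȳ = ΣA·y / ΣA = 2.1065 cm.
Transfer each piece to the centroidal x-axis using Ī + A·d² with d = y − 2.1065:
  vertical leg: d = 1.3935 cm → contributes +25.306 cm⁴
  horizontal leg (remainder): d = -1.8065 cm → contributes +10.67 cm⁴
Total I = 35.976 cm⁴.
For the y-axis: x̄ = 1.6065 cm.
Repeating about the centroidal y-axis gives I_y = 24.46 cm⁴.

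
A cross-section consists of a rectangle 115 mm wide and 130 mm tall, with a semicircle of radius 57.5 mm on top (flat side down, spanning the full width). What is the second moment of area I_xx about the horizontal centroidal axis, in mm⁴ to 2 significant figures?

I_xx ≈ 5.3 × 10⁷ mm⁴

Break the section into simple shapes (no overlaps), measuring from the bottom-left corner of the bounding box.
Rectangular body: 115 × 130, A = 14 950 mm², y = 65 mm, Ī = 21 054 583 mm⁴.
Semicircular cap: semicircle r = 57.5, A = 5 193 mm², y = 154.4 mm, Ī = 1 199 785 mm⁴.
Centroid: ȳ = ΣA·y / ΣA = 88.05 mm.
Transfer each piece to the horizontal centroidal axis using Ī + A·d² with d = y − 88.05:
  rectangular body: d = -23.05 mm → contributes +28 997 799 mm⁴
  semicircular cap: d = 66.35 mm → contributes +24 065 353 mm⁴
Total I = 53 063 152 mm⁴.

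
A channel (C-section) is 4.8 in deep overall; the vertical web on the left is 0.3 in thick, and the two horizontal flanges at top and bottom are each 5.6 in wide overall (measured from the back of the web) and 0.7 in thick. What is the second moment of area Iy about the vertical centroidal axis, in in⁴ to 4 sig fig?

Iy ≈ 26.83 in⁴

Break the section into simple shapes (no overlaps), measuring from the bottom-left corner of the bounding box.
Web: 0.3 × 4.8, A = 1.44 in², x = 0.15 in, Ī = 0.0108 in⁴.
Top flange (beyond web): 5.3 × 0.7, A = 3.71 in², x = 2.95 in, Ī = 8.68449 in⁴.
Bottom flange (beyond web): 5.3 × 0.7, A = 3.71 in², x = 2.95 in, Ī = 8.68449 in⁴.
Centroid: x̄ = ΣA·x / ΣA = 2.49492 in.
Transfer each piece to the vertical centroidal axis using Ī + A·d² with d = x − 2.49492:
  web: d = -2.34492 in → contributes +7.92886 in⁴
  top flange (beyond web): d = 0.455079 in → contributes +9.45282 in⁴
  bottom flange (beyond web): d = 0.455079 in → contributes +9.45282 in⁴
Total I = 26.8345 in⁴.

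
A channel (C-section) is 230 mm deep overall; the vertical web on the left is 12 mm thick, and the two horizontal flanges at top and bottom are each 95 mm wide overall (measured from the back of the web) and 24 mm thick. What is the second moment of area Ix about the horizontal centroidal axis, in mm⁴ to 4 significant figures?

Ix ≈ 5.462 × 10⁷ mm⁴

Treat the section as a set of non-overlapping primitives; coordinates are from the bounding-box lower-left.
Web: 12 × 230, A = 2 760 mm², y = 115 mm, Ī = 12 167 000 mm⁴.
Top flange (beyond web): 83 × 24, A = 1 992 mm², y = 218 mm, Ī = 95 616 mm⁴.
Bottom flange (beyond web): 83 × 24, A = 1 992 mm², y = 12 mm, Ī = 95 616 mm⁴.
By symmetry the centroid is at mid-height, ȳ = 115 mm.
Transfer each piece to the horizontal centroidal axis using Ī + A·d² with d = y − 115:
  web: d = 0 mm → contributes +12 167 000 mm⁴
  top flange (beyond web): d = 103 mm → contributes +21 228 744 mm⁴
  bottom flange (beyond web): d = -103 mm → contributes +21 228 744 mm⁴
Total I = 54 624 488 mm⁴.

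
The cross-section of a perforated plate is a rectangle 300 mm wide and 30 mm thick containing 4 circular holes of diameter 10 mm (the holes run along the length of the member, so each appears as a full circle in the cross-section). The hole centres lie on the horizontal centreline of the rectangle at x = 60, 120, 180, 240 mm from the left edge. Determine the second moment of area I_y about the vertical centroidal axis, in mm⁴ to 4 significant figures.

Treat the section as a set of non-overlapping primitives; coordinates are from the bounding-box lower-left.
Plate: 300 × 30, A = 9 000 mm², x = 150 mm, Ī = 67 500 000 mm⁴.
Hole 1 (subtracted): ⌀10, A = 78.5398 mm², x = 60 mm, Ī = 490.874 mm⁴.
Hole 2 (subtracted): ⌀10, A = 78.5398 mm², x = 120 mm, Ī = 490.874 mm⁴.
Hole 3 (subtracted): ⌀10, A = 78.5398 mm², x = 180 mm, Ī = 490.874 mm⁴.
Hole 4 (subtracted): ⌀10, A = 78.5398 mm², x = 240 mm, Ī = 490.874 mm⁴.
By symmetry the centroid is at mid-width, x̄ = 150 mm.
Transfer each piece to the vertical centroidal axis using Ī + A·d² with d = x − 150:
  plate: d = 0 mm → contributes +67 500 000 mm⁴
  hole 1: d = -90 mm → contributes −636 663 mm⁴
  hole 2: d = -30 mm → contributes −71176.7 mm⁴
  hole 3: d = 30 mm → contributes −71176.7 mm⁴
  hole 4: d = 90 mm → contributes −636 663 mm⁴
Total I = 66 084 320 mm⁴.

I_y ≈ 6.608 × 10⁷ mm⁴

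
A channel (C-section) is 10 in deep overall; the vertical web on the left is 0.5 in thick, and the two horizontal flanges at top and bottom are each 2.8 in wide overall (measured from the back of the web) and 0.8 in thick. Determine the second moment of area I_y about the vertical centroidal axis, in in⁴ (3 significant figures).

Decompose the section into non-overlapping parts with the origin at the bottom-left of its bounding rectangle.
Web: 0.5 × 10, A = 5 in², x = 0.25 in, Ī = 0.10417 in⁴.
Top flange (beyond web): 2.3 × 0.8, A = 1.84 in², x = 1.65 in, Ī = 0.81113 in⁴.
Bottom flange (beyond web): 2.3 × 0.8, A = 1.84 in², x = 1.65 in, Ī = 0.81113 in⁴.
Centroid: x̄ = ΣA·x / ΣA = 0.84355 in.
Transfer each piece to the vertical centroidal axis using Ī + A·d² with d = x − 0.84355:
  web: d = -0.59355 in → contributes +1.8657 in⁴
  top flange (beyond web): d = 0.80645 in → contributes +2.0078 in⁴
  bottom flange (beyond web): d = 0.80645 in → contributes +2.0078 in⁴
Total I = 5.8813 in⁴.

I_y ≈ 5.88 in⁴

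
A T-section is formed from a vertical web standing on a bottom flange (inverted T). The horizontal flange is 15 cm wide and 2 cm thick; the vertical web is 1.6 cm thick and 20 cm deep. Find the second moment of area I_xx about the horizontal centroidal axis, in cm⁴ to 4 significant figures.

I_xx ≈ 2950 cm⁴

Split into non-overlapping primitives; take the origin at the lower-left of the bounding box.
Flange: 15 × 2, A = 30 cm², y = 1 cm, Ī = 10 cm⁴.
Web: 1.6 × 20, A = 32 cm², y = 12 cm, Ī = 1066.67 cm⁴.
Centroid: ȳ = ΣA·y / ΣA = 6.67742 cm.
Transfer each piece to the horizontal centroidal axis using Ī + A·d² with d = y − 6.67742:
  flange: d = -5.67742 cm → contributes +976.993 cm⁴
  web: d = 5.32258 cm → contributes +1973.22 cm⁴
Total I = 2950.22 cm⁴.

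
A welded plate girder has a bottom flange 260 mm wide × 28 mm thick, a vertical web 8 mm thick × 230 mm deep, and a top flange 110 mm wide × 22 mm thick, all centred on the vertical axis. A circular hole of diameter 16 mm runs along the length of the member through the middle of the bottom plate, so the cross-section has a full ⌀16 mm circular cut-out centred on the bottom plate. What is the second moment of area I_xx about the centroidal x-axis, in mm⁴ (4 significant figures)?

I_xx ≈ 1.323 × 10⁸ mm⁴

Break the section into simple shapes (no overlaps), measuring from the bottom-left corner of the bounding box.
Bottom plate: 260 × 28, A = 7 280 mm², y = 14 mm, Ī = 475 627 mm⁴.
Web plate: 8 × 230, A = 1 840 mm², y = 143 mm, Ī = 8 111 333 mm⁴.
Top plate: 110 × 22, A = 2 420 mm², y = 269 mm, Ī = 97606.7 mm⁴.
Hole (subtracted): ⌀16, A = 201.062 mm², y = 14 mm, Ī = 3216.99 mm⁴.
Centroid: ȳ = ΣA·y / ΣA = 89.3563 mm.
Transfer each piece to the centroidal x-axis using Ī + A·d² with d = y − 89.3563:
  bottom plate: d = -75.3563 mm → contributes +41 815 590 mm⁴
  web plate: d = 53.6437 mm → contributes +13 406 210 mm⁴
  top plate: d = 179.644 mm → contributes +78 195 537 mm⁴
  hole: d = -75.3563 mm → contributes −1 144 961 mm⁴
Total I = 132 272 377 mm⁴.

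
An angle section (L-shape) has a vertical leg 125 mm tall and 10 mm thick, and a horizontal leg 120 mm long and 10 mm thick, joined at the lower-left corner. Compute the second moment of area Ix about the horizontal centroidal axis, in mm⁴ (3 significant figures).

Break the section into simple shapes (no overlaps), measuring from the bottom-left corner of the bounding box.
Vertical leg: 10 × 125, A = 1 250 mm², y = 62.5 mm, Ī = 1 627 604 mm⁴.
Horizontal leg (remainder): 110 × 10, A = 1 100 mm², y = 5 mm, Ī = 9166.7 mm⁴.
Centroid: ȳ = ΣA·y / ΣA = 35.585 mm.
Transfer each piece to the horizontal centroidal axis using Ī + A·d² with d = y − 35.585:
  vertical leg: d = 26.915 mm → contributes +2 533 119 mm⁴
  horizontal leg (remainder): d = -30.585 mm → contributes +1 038 160 mm⁴
Total I = 3 571 279 mm⁴.

Ix ≈ 3.57 × 10⁶ mm⁴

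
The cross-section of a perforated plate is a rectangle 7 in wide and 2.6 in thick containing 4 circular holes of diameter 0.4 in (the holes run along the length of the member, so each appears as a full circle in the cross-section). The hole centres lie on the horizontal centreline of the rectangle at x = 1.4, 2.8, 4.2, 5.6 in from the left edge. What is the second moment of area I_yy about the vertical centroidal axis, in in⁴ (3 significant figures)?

I_yy ≈ 73.1 in⁴

Decompose the section into non-overlapping parts with the origin at the bottom-left of its bounding rectangle.
Plate: 7 × 2.6, A = 18.2 in², x = 3.5 in, Ī = 74.317 in⁴.
Hole 1 (subtracted): ⌀0.4, A = 0.12566 in², x = 1.4 in, Ī = 0.0012566 in⁴.
Hole 2 (subtracted): ⌀0.4, A = 0.12566 in², x = 2.8 in, Ī = 0.0012566 in⁴.
Hole 3 (subtracted): ⌀0.4, A = 0.12566 in², x = 4.2 in, Ī = 0.0012566 in⁴.
Hole 4 (subtracted): ⌀0.4, A = 0.12566 in², x = 5.6 in, Ī = 0.0012566 in⁴.
By symmetry the centroid is at mid-width, x̄ = 3.5 in.
Transfer each piece to the vertical centroidal axis using Ī + A·d² with d = x − 3.5:
  plate: d = 0 in → contributes +74.317 in⁴
  hole 1: d = -2.1 in → contributes −0.55543 in⁴
  hole 2: d = -0.7 in → contributes −0.062832 in⁴
  hole 3: d = 0.7 in → contributes −0.062832 in⁴
  hole 4: d = 2.1 in → contributes −0.55543 in⁴
Total I = 73.08 in⁴.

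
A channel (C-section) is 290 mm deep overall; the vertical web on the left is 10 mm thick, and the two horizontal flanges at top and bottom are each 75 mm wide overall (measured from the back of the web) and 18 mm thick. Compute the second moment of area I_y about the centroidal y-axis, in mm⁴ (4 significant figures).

I_y ≈ 2.669 × 10⁶ mm⁴

Decompose the section into non-overlapping parts with the origin at the bottom-left of its bounding rectangle.
Web: 10 × 290, A = 2 900 mm², x = 5 mm, Ī = 24166.7 mm⁴.
Top flange (beyond web): 65 × 18, A = 1 170 mm², x = 42.5 mm, Ī = 411 938 mm⁴.
Bottom flange (beyond web): 65 × 18, A = 1 170 mm², x = 42.5 mm, Ī = 411 938 mm⁴.
Centroid: x̄ = ΣA·x / ΣA = 21.7462 mm.
Transfer each piece to the centroidal y-axis using Ī + A·d² with d = x − 21.7462:
  web: d = -16.7462 mm → contributes +837 427 mm⁴
  top flange (beyond web): d = 20.7538 mm → contributes +915 881 mm⁴
  bottom flange (beyond web): d = 20.7538 mm → contributes +915 881 mm⁴
Total I = 2 669 189 mm⁴.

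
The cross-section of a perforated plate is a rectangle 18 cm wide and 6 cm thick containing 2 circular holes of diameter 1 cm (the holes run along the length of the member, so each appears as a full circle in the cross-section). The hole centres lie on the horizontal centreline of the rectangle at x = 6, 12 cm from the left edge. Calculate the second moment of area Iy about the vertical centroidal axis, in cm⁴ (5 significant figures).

Iy ≈ 2901.8 cm⁴

Break the section into simple shapes (no overlaps), measuring from the bottom-left corner of the bounding box.
Plate: 18 × 6, A = 108 cm², x = 9 cm, Ī = 2 916 cm⁴.
Hole 1 (subtracted): ⌀1, A = 0.7853982 cm², x = 6 cm, Ī = 0.04908739 cm⁴.
Hole 2 (subtracted): ⌀1, A = 0.7853982 cm², x = 12 cm, Ī = 0.04908739 cm⁴.
By symmetry the centroid is at mid-width, x̄ = 9 cm.
Transfer each piece to the vertical centroidal axis using Ī + A·d² with d = x − 9:
  plate: d = 0 cm → contributes +2 916 cm⁴
  hole 1: d = -3 cm → contributes −7.117671 cm⁴
  hole 2: d = 3 cm → contributes −7.117671 cm⁴
Total I = 2901.765 cm⁴.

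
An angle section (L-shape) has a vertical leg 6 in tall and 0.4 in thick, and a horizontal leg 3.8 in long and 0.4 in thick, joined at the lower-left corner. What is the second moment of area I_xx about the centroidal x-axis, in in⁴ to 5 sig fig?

I_xx ≈ 14.024 in⁴

Decompose the section into non-overlapping parts with the origin at the bottom-left of its bounding rectangle.
Vertical leg: 0.4 × 6, A = 2.4 in², y = 3 in, Ī = 7.2 in⁴.
Horizontal leg (remainder): 3.4 × 0.4, A = 1.36 in², y = 0.2 in, Ī = 0.01813333 in⁴.
Centroid: ȳ = ΣA·y / ΣA = 1.987234 in.
Transfer each piece to the centroidal x-axis using Ī + A·d² with d = y − 1.987234:
  vertical leg: d = 1.012766 in → contributes +9.661668 in⁴
  horizontal leg (remainder): d = -1.787234 in → contributes +4.362253 in⁴
Total I = 14.02392 in⁴.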